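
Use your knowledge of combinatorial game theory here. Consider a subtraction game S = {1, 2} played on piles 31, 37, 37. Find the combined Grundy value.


Subtraction set: {1, 2}
For this subtraction set, G(n) = n mod 3 (period = max + 1 = 3).
Pile 1 (size 31): G(31) = 31 mod 3 = 1
Pile 2 (size 37): G(37) = 37 mod 3 = 1
Pile 3 (size 37): G(37) = 37 mod 3 = 1
Total Grundy value = XOR of all: 1 XOR 1 XOR 1 = 1

1


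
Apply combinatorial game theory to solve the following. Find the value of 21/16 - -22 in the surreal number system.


x = 21/16, y = -22
Converting to common denominator: 16
x = 21/16, y = -352/16
x - y = 21/16 - -22 = 373/16

373/16


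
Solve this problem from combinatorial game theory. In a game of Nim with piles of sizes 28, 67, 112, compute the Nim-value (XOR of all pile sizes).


We need the XOR (exclusive or) of all pile sizes.
After XOR-ing pile 1 (size 28): 0 XOR 28 = 28
After XOR-ing pile 2 (size 67): 28 XOR 67 = 95
After XOR-ing pile 3 (size 112): 95 XOR 112 = 47
The Nim-value of this position is 47.

47


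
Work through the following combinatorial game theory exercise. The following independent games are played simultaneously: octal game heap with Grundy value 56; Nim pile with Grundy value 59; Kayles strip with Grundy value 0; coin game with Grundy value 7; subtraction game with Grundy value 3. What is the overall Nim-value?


By the Sprague-Grundy theorem, the Grundy value of a sum of games is the XOR of individual Grundy values.
octal game heap: Grundy value = 56. Running XOR: 0 XOR 56 = 56
Nim pile: Grundy value = 59. Running XOR: 56 XOR 59 = 3
Kayles strip: Grundy value = 0. Running XOR: 3 XOR 0 = 3
coin game: Grundy value = 7. Running XOR: 3 XOR 7 = 4
subtraction game: Grundy value = 3. Running XOR: 4 XOR 3 = 7
The combined Grundy value is 7.

7


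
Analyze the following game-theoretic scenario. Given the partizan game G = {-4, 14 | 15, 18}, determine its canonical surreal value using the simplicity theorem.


Left options: {-4, 14}, max = 14
Right options: {15, 18}, min = 15
All options are numbers and max(Left) < min(Right), so by the simplicity theorem the value is the simplest (earliest-born) number strictly between 14 and 15.
No integer lies strictly between 14 and 15, so the value is the dyadic rational m/2^k in the interval with the smallest k (then m odd); search k = 1, 2, ...:
Denominator 2: 29/2 lies strictly between 14 and 15 -- found.
The simplest number in the interval is 29/2.
Game value = 29/2

29/2


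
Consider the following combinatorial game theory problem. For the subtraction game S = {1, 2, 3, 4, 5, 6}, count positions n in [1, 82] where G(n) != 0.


Subtraction set S = {1, 2, 3, 4, 5, 6}, so G(n) = n mod 7.
G(n) = 0 when n is a multiple of 7.
Multiples of 7 in [1, 82]: 11
N-positions (nonzero Grundy) = 82 - 11 = 71

71


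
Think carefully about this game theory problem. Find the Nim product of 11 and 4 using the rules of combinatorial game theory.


Nim multiplication is bilinear over XOR: (u XOR v) * w = (u*w) XOR (v*w).
So we split each operand into its bit components and XOR the pairwise Nim products.
11 = 1 + 2 + 8 (as XOR of powers of 2).
4 = 4 (as XOR of powers of 2).
Using the standard Nim-product table on single bits:
  2*2 = 3,   2*4 = 8,   2*8 = 12,
  4*4 = 6,   4*8 = 11,  8*8 = 13,
and  1*x = x (identity), k*l = l*k (commutative).
Pairwise Nim products:
  1 * 4 = 4
  2 * 4 = 8
  8 * 4 = 11
XOR them: 4 XOR 8 XOR 11 = 7.
Result: 11 * 4 = 7 (in Nim).

7


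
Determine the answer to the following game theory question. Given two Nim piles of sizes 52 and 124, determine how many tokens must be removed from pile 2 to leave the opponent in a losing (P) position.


Piles: 52 and 124
Current XOR: 52 XOR 124 = 72 (non-zero, so this is an N-position).
To make the XOR zero, we need to find a move that balances the piles.
For pile 2 (size 124): target = 124 XOR 72 = 52
We reduce pile 2 from 124 to 52.
Tokens removed: 124 - 52 = 72
Verification: 52 XOR 52 = 0

72


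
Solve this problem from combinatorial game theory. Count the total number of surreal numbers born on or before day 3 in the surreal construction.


Day 0: {|} = 0 is born. Count = 1.
Day n: the number of surreal numbers born by day n is 2^(n+1) - 1.
By day 0: 2^1 - 1 = 1
By day 1: 2^2 - 1 = 3
By day 2: 2^3 - 1 = 7
By day 3: 2^4 - 1 = 15
By day 3: 15 surreal numbers.

15


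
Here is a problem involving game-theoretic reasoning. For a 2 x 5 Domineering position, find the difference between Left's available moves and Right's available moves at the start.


Board is 2 x 5 (rows x cols).
Left (vertical) placements: (rows-1) * cols = 1 * 5 = 5
Right (horizontal) placements: rows * (cols-1) = 2 * 4 = 8
Advantage = Left - Right = 5 - 8 = -3

-3


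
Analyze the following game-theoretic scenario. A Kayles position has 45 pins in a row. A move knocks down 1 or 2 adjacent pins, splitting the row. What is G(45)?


Kayles: a move removes 1 or 2 adjacent pins from a contiguous row.
Removing pins from a row of k leaves two independent rows (a, b) with a + b = k - 1 (one pin) or a + b = k - 2 (two pins); an end removal gives a = 0.
By Sprague-Grundy, G(k) = mex{ G(a) XOR G(b) } over all these splits. G(0) = 0.
G(1): splits (0,0):0^0=0 -> mex({0}) = 1
G(2): splits (0,1):0^1=1 (0,0):0^0=0 -> mex({0, 1}) = 2
G(3): splits (0,2):0^2=2 (1,1):1^1=0 (0,1):0^1=1 -> mex({0, 1, 2}) = 3
G(4): splits (0,3):0^3=3 (1,2):1^2=3 (0,2):0^2=2 (1,1):1^1=0 -> mex({0, 2, 3}) = 1
G(5): splits (0,4):0^1=1 (1,3):1^3=2 (2,2):2^2=0 (0,3):0^3=3 (1,2):1^2=3 -> mex({0, 1, 2, 3}) = 4
G(6) = mex({0, 1, 2, 4}) = 3
G(7) = mex({0, 1, 3, 4, 5}) = 2
G(8) = mex({0, 2, 3, 5, 6}) = 1
G(9) = mex({0, 1, 2, 3, 6, 7}) = 4
G(10) = mex({0, 1, 3, 4, 5, 7}) = 2
G(11) = mex({0, 1, 2, 3, 4, 5}) = 6
G(12) = mex({0, 1, 2, 3, 5, 6, 7}) = 4
G(13) = mex({0, 2, 3, 4, 6, 7}) = 1
G(14) = mex({0, 1, 4, 5, 6, 7}) = 2
G(15) = mex({0, 1, 2, 3, 4, 5, 6}) = 7
G(16) = mex({0, 2, 3, 5, 6, 7}) = 1
G(17) = mex({0, 1, 2, 3, 5, 6, 7}) = 4
G(18) = mex({0, 1, 2, 4, 5, 6}) = 3
G(19) = mex({0, 1, 3, 4, 5, 7}) = 2
G(20) = mex({0, 2, 3, 4, 5, 6, 7}) = 1
G(21) = mex({0, 1, 2, 3, 5, 6, 7}) = 4
G(22) = mex({0, 1, 2, 3, 4, 5, 7}) = 6
G(23) = mex({0, 1, 2, 3, 4, 5, 6}) = 7
G(24) = mex({0, 1, 2, 3, 5, 6, 7}) = 4
G(25) = mex({0, 2, 3, 4, 6, 7}) = 1
G(26) = mex({0, 1, 3, 4, 5, 6, 7}) = 2
G(27) = mex({0, 1, 2, 3, 4, 5, 6, 7}) = 8
G(28) = mex({0, 1, 2, 3, 4, 6, 7, 8}) = 5
G(29) = mex({0, 1, 2, 3, 5, 6, 7, 8, 9}) = 4
G(30) = mex({0, 1, 2, 3, 4, 5, 6, 9, 10}) = 7
G(31) = mex({0, 1, 3, 4, 5, 7, 10, 11}) = 2
G(32) = mex({0, 2, 3, 4, 5, 6, 7, 9, 11}) = 1
G(33) = mex({0, 1, 2, 3, 4, 5, 6, 7, 9, 12}) = 8
G(34) = mex({0, 1, 2, 3, 4, 5, 7, 8, 11, 12}) = 6
G(35) = mex({0, 1, 2, 3, 4, 5, 6, 8, 9, 10, 11}) = 7
G(36) = mex({0, 1, 2, 3, 5, 6, 7, 9, 10}) = 4
G(37) = mex({0, 2, 3, 4, 6, 7, 9, 10, 11, 12}) = 1
G(38) = mex({0, 1, 3, 4, 5, 6, 7, 9, 10, 11, 12}) = 2
G(39) = mex({0, 1, 2, 4, 5, 6, 7, 9, 10, 12, 14}) = 3
G(40) = mex({0, 2, 3, 4, 6, 7, 11, 12, 14}) = 1
G(41) = mex({0, 1, 2, 3, 5, 6, 7, 9, 10, 11, 12}) = 4
G(42) = mex({0, 1, 2, 3, 4, 5, 6, 9, 10}) = 7
G(43) = mex({0, 1, 3, 4, 5, 7, 9, 10, 12, 15}) = 2
G(44) = mex({0, 2, 3, 4, 5, 6, 7, 9, 10, 12, 15}) = 1
G(45) = mex({0, 1, 2, 3, 4, 5, 6, 7, 9, 10, 12, 14}) = 8
Therefore G(45) = 8.

8


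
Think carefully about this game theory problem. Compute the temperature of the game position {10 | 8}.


The game is {10 | 8}, a switch {a | b} with numbers a > b.
Cooling {a | b} by t gives {a - t | b + t}, which stops being hot when a - t = b + t, i.e. at t = (a - b)/2. So the temperature of a switch is (a - b)/2.
Temperature = (Left option - Right option) / 2
= (10 - (8)) / 2
= 2 / 2
= 1

1


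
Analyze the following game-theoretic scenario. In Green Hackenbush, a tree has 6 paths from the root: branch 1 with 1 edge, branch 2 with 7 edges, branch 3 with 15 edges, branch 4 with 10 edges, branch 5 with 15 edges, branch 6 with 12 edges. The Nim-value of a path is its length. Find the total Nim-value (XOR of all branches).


The tree has 6 branches from the ground vertex.
In Green Hackenbush, the Nim-value of a simple path of length k is k.
Branch 1: length 1, Nim-value = 1
Branch 2: length 7, Nim-value = 7
Branch 3: length 15, Nim-value = 15
Branch 4: length 10, Nim-value = 10
Branch 5: length 15, Nim-value = 15
Branch 6: length 12, Nim-value = 12
Total Nim-value = XOR of all branch values:
0 XOR 1 = 1
1 XOR 7 = 6
6 XOR 15 = 9
9 XOR 10 = 3
3 XOR 15 = 12
12 XOR 12 = 0
Nim-value of the tree = 0

0


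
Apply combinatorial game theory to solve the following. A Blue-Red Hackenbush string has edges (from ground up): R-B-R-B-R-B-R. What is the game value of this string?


Edges (from ground): R-B-R-B-R-B-R
By Berlekamp's sign-expansion rule, a Blue-Red Hackenbush stalk has the value of the surreal number whose sign sequence is the edge sequence with B -> + and R -> -.
Sign sequence: -+-+-+-
Trace the sign expansion in the surreal number tree, starting from 0:
Edge 1: R (sign -) -> bounds (-inf, 0), value = -1
Edge 2: B (sign +) -> bounds (-1, 0), value = -1/2
Edge 3: R (sign -) -> bounds (-1, -1/2), value = -3/4
Edge 4: B (sign +) -> bounds (-3/4, -1/2), value = -5/8
Edge 5: R (sign -) -> bounds (-3/4, -5/8), value = -11/16
Edge 6: B (sign +) -> bounds (-11/16, -5/8), value = -21/32
Edge 7: R (sign -) -> bounds (-11/16, -21/32), value = -43/64
Game value = -43/64

-43/64


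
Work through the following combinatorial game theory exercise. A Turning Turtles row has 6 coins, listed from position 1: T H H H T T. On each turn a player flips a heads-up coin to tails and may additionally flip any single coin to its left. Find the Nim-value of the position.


Coins: T H H H T T
Key fact: a single head at position k behaves exactly like a Nim heap of size k (turning it to T and optionally flipping a coin at j < k corresponds to moving the heap from k to j, or to 0), and heads combine as a disjunctive sum (two heads at the same place would cancel, matching j XOR j = 0). So the Nim-value is the XOR of the 1-indexed positions of the heads.
Face-up positions (1-indexed): [2, 3, 4]
XOR 0 with 2: 0 XOR 2 = 2
XOR 2 with 3: 2 XOR 3 = 1
XOR 1 with 4: 1 XOR 4 = 5
Nim-value = 5

5


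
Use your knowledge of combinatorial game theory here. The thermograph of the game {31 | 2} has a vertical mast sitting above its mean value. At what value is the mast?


Game = {31 | 2}, a switch {a | b} with numbers a > b.
Its thermograph has left wall a - t and right wall b + t, which meet at t = (a - b)/2, where both equal (a + b)/2. So the mast (mean value) is at (a + b)/2.
Mean = (31 + (2))/2 = 33/2 = 33/2

33/2


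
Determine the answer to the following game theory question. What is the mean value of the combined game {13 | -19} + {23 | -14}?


G1 = {13 | -19}, G2 = {23 | -14}
Each is a switch {a | b} with numbers a > b; its mean value is (a + b)/2, and mean value is additive over game sums: m(G1 + G2) = m(G1) + m(G2).
Mean of G1 = (13 + (-19))/2 = -6/2 = -3
Mean of G2 = (23 + (-14))/2 = 9/2 = 9/2
Mean of G1 + G2 = -3 + 9/2 = 3/2

3/2


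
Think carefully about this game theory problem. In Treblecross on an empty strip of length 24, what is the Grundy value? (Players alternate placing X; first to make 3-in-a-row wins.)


Treblecross: place X on empty cells; 3-in-a-row wins.
Playing within two cells of an existing X lets the opponent win at once, so sensible play treats the cells i-2..i+2 around each X as dead. The player left with no safe cell loses, so this is a normal-play take-away game on strips of safe cells.
Placing X at cell i (0-indexed) of a strip of k safe cells leaves independent strips of sizes max(0, i-2) and max(0, k-i-3). Hence G(k) = mex{ G(max(0,i-2)) XOR G(max(0,k-i-3)) : 0 <= i < k }, with G(0) = 0.
G(1): splits (0,0):0^0=0 -> mex({0}) = 1
G(2): splits (0,0):0^0=0 -> mex({0}) = 1
G(3): splits (0,0):0^0=0 -> mex({0}) = 1
G(4): splits (0,1):0^1=1 (0,0):0^0=0 -> mex({0, 1}) = 2
G(5): splits (0,2):0^1=1 (0,1):0^1=1 (0,0):0^0=0 -> mex({0, 1}) = 2
G(6) = mex({1}) = 0
G(7) = mex({0, 1, 2}) = 3
G(8) = mex({0, 1, 2}) = 3
G(9) = mex({0, 2}) = 1
G(10) = mex({0, 2, 3}) = 1
G(11) = mex({0, 3}) = 1
G(12) = mex({1, 3}) = 0
G(13) = mex({0, 1, 2, 3}) = 4
G(14) = mex({0, 1, 2}) = 3
G(15) = mex({0, 1, 2}) = 3
G(16) = mex({0, 1, 2, 4}) = 3
G(17) = mex({0, 1, 3, 4}) = 2
G(18) = mex({0, 1, 3, 4}) = 2
G(19) = mex({0, 1, 3, 5}) = 2
G(20) = mex({0, 1, 2, 3, 5}) = 4
G(21) = mex({0, 1, 2, 3, 5}) = 4
G(22) = mex({1, 2, 6}) = 0
G(23) = mex({0, 1, 2, 3, 4, 6}) = 5
G(24) = mex({0, 1, 2, 3, 4}) = 5
Therefore G(24) = 5.

5


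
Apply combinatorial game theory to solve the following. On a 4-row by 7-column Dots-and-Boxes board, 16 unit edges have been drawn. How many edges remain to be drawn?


Grid: 4 x 7 boxes, i.e. 5 rows and 8 columns of dots.
Horizontal edges: (rows + 1) * cols = 5 * 7 = 35
Vertical edges: rows * (cols + 1) = 4 * 8 = 32
Total edges: 35 + 32 = 67
Edges drawn: 16
Remaining: 67 - 16 = 51

51


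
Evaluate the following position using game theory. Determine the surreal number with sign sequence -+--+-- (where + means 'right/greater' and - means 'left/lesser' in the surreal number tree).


Sign expansion: -+--+--
Rule: track bounds (lo, hi), initially (-inf, +inf). On '+', the current value becomes lo and we move to the simplest number in (value, hi): value + 1 if hi = +inf, otherwise the midpoint (value + hi)/2. On '-', the current value becomes hi and we move to value - 1 if lo = -inf, otherwise the midpoint (lo + value)/2.
Start at 0.
Step 1: sign = -, move left. Bounds: (-inf, 0). Value = -1
Step 2: sign = +, move right. Bounds: (-1, 0). Value = -1/2
Step 3: sign = -, move left. Bounds: (-1, -1/2). Value = -3/4
Step 4: sign = -, move left. Bounds: (-1, -3/4). Value = -7/8
Step 5: sign = +, move right. Bounds: (-7/8, -3/4). Value = -13/16
Step 6: sign = -, move left. Bounds: (-7/8, -13/16). Value = -27/32
Step 7: sign = -, move left. Bounds: (-7/8, -27/32). Value = -55/64
The surreal number with sign expansion -+--+-- is -55/64.

-55/64


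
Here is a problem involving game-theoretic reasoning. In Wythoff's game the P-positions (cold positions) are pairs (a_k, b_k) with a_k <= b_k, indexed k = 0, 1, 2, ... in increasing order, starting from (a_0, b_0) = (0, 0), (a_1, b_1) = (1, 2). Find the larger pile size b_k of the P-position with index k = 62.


By Wythoff's theorem, a_k = floor(k * phi) and b_k = floor(k * phi^2) = a_k + k, where phi = (1 + sqrt(5))/2 is the golden ratio.
phi = (1 + sqrt(5))/2 = 1.618034
phi^2 = phi + 1 = 2.618034
k = 62
k * phi^2 = 62 * 2.618034 = 162.318107
b_62 = floor(k * phi^2) = 162 (check: a_62 + k = 100 + 62 = 162)

162


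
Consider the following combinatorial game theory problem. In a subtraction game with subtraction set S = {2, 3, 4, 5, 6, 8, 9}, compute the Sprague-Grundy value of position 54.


The subtraction set is S = {2, 3, 4, 5, 6, 8, 9}.
G(k) = mex{ G(k - s) : s in S, s <= k }. We compute iteratively: G(0) = 0.
G(1) = mex({}) = 0
G(2) = mex({0}) = 1
G(3) = mex({0}) = 1
G(4) = mex({0, 1}) = 2
G(5) = mex({0, 1}) = 2
G(6) = mex({0, 1, 2}) = 3
G(7) = mex({0, 1, 2}) = 3
G(8) = mex({0, 1, 2, 3}) = 4
G(9) = mex({0, 1, 2, 3}) = 4
G(10) = mex({0, 1, 2, 3, 4}) = 5
G(11) = mex({1, 2, 3, 4}) = 0
G(12) = mex({1, 2, 3, 4, 5}) = 0
G(13) = mex({0, 2, 3, 4, 5}) = 1
G(14) = mex({0, 2, 3, 4, 5}) = 1
G(15) = mex({0, 1, 3, 4, 5}) = 2
G(16) = mex({0, 1, 3, 4, 5}) = 2
G(17) = mex({0, 1, 2, 4}) = 3
G(18) = mex({0, 1, 2, 4, 5}) = 3
G(19) = mex({0, 1, 2, 3, 5}) = 4
Observe that G(11)..G(19) = 0, 0, 1, 1, 2, 2, 3, 3, 4 repeats G(0)..G(8) = 0, 0, 1, 1, 2, 2, 3, 3, 4.
For k >= max(S) = 9, G(k) is determined by the previous 9 values G(k-9)..G(k-1); a window of 9 consecutive values has recurred shifted by 11, so by induction G(k + 11) = G(k) for all k >= 0: the sequence is periodic from the start with period 11.
One period: G(0..10) = 0, 0, 1, 1, 2, 2, 3, 3, 4, 4, 5.
54 mod 11 = 10, so G(54) = G(10) = 5.

5


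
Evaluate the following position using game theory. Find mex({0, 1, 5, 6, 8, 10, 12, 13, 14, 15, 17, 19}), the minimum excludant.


Set = {0, 1, 5, 6, 8, 10, 12, 13, 14, 15, 17, 19}
0 is in the set.
1 is in the set.
2 is NOT in the set. This is the mex.
mex = 2

2


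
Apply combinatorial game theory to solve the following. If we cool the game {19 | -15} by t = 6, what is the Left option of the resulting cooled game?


Original game: {19 | -15} (a switch {a | b} with a > b).
Cooling by t (for t below the temperature (a - b)/2 = 17) taxes each move by t: {a | b} cooled by t is {a - t | b + t}.
Cooling amount: t = 6
Cooled Left option: 19 - 6 = 13
Cooled Right option: -15 + 6 = -9
Cooled game: {13 | -9}
Left option = 13

13


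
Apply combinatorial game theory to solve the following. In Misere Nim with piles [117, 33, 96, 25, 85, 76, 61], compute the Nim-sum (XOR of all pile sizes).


We need the XOR (exclusive or) of all pile sizes.
After XOR-ing pile 1 (size 117): 0 XOR 117 = 117
After XOR-ing pile 2 (size 33): 117 XOR 33 = 84
After XOR-ing pile 3 (size 96): 84 XOR 96 = 52
After XOR-ing pile 4 (size 25): 52 XOR 25 = 45
After XOR-ing pile 5 (size 85): 45 XOR 85 = 120
After XOR-ing pile 6 (size 76): 120 XOR 76 = 52
After XOR-ing pile 7 (size 61): 52 XOR 61 = 9
The Nim-value of this position is 9.

9


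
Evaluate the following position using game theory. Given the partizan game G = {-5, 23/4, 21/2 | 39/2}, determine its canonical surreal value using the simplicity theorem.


Left options: {-5, 23/4, 21/2}, max = 21/2
Right options: {39/2}, min = 39/2
All options are numbers and max(Left) < min(Right), so by the simplicity theorem the value is the simplest (earliest-born) number strictly between 21/2 and 39/2.
Integers 11 through 19 all lie strictly between 21/2 and 39/2.
Among integers, the simplest (lowest birthday = smallest |n|; 0 is born on day 0, +-n on day n) is 11.
No non-integer in the interval can be simpler: if x is a non-integer in the interval, then floor(x) or ceil(x) also lies in the interval (the interval contains an integer), and both are proper prefixes of x's sign expansion, i.e. born earlier. So the game value is 11.
Game value = 11

11


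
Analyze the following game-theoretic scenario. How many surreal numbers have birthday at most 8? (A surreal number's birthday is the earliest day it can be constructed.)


Day 0: {|} = 0 is born. Count = 1.
Day n: the number of surreal numbers born by day n is 2^(n+1) - 1.
By day 0: 2^1 - 1 = 1
By day 1: 2^2 - 1 = 3
By day 2: 2^3 - 1 = 7
By day 3: 2^4 - 1 = 15
By day 4: 2^5 - 1 = 31
By day 5: 2^6 - 1 = 63
By day 6: 2^7 - 1 = 127
By day 7: 2^8 - 1 = 255
By day 8: 2^9 - 1 = 511
By day 8: 511 surreal numbers.

511


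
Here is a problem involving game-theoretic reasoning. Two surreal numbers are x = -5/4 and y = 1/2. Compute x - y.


x = -5/4, y = 1/2
Converting to common denominator: 4
x = -5/4, y = 2/4
x - y = -5/4 - 1/2 = -7/4

-7/4


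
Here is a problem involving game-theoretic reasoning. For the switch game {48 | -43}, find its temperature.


The game is {48 | -43}, a switch {a | b} with numbers a > b.
Cooling {a | b} by t gives {a - t | b + t}, which stops being hot when a - t = b + t, i.e. at t = (a - b)/2. So the temperature of a switch is (a - b)/2.
Temperature = (Left option - Right option) / 2
= (48 - (-43)) / 2
= 91 / 2
= 91/2

91/2


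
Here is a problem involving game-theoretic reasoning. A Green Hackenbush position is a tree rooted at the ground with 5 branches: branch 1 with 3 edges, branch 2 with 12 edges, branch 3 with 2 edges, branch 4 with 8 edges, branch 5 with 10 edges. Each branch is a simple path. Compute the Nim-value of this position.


The tree has 5 branches from the ground vertex.
In Green Hackenbush, the Nim-value of a simple path of length k is k.
Branch 1: length 3, Nim-value = 3
Branch 2: length 12, Nim-value = 12
Branch 3: length 2, Nim-value = 2
Branch 4: length 8, Nim-value = 8
Branch 5: length 10, Nim-value = 10
Total Nim-value = XOR of all branch values:
0 XOR 3 = 3
3 XOR 12 = 15
15 XOR 2 = 13
13 XOR 8 = 5
5 XOR 10 = 15
Nim-value of the tree = 15

15


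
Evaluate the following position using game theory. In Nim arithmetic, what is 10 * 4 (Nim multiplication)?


Nim multiplication is bilinear over XOR: (u XOR v) * w = (u*w) XOR (v*w).
So we split each operand into its bit components and XOR the pairwise Nim products.
10 = 2 + 8 (as XOR of powers of 2).
4 = 4 (as XOR of powers of 2).
Using the standard Nim-product table on single bits:
  2*2 = 3,   2*4 = 8,   2*8 = 12,
  4*4 = 6,   4*8 = 11,  8*8 = 13,
and  1*x = x (identity), k*l = l*k (commutative).
Pairwise Nim products:
  2 * 4 = 8
  8 * 4 = 11
XOR them: 8 XOR 11 = 3.
Result: 10 * 4 = 3 (in Nim).

3


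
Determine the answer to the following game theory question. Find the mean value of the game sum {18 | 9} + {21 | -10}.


G1 = {18 | 9}, G2 = {21 | -10}
Each is a switch {a | b} with numbers a > b; its mean value is (a + b)/2, and mean value is additive over game sums: m(G1 + G2) = m(G1) + m(G2).
Mean of G1 = (18 + (9))/2 = 27/2 = 27/2
Mean of G2 = (21 + (-10))/2 = 11/2 = 11/2
Mean of G1 + G2 = 27/2 + 11/2 = 19

19


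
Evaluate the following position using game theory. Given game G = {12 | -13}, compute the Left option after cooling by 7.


Original game: {12 | -13} (a switch {a | b} with a > b).
Cooling by t (for t below the temperature (a - b)/2 = 25/2) taxes each move by t: {a | b} cooled by t is {a - t | b + t}.
Cooling amount: t = 7
Cooled Left option: 12 - 7 = 5
Cooled Right option: -13 + 7 = -6
Cooled game: {5 | -6}
Left option = 5

5


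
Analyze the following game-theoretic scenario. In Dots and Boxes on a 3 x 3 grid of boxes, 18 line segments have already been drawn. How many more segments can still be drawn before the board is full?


Grid: 3 x 3 boxes, i.e. 4 rows and 4 columns of dots.
Horizontal edges: (rows + 1) * cols = 4 * 3 = 12
Vertical edges: rows * (cols + 1) = 3 * 4 = 12
Total edges: 12 + 12 = 24
Edges drawn: 18
Remaining: 24 - 18 = 6

6


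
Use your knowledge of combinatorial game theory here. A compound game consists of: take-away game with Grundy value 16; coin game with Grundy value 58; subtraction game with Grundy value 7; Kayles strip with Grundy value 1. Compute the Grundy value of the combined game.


By the Sprague-Grundy theorem, the Grundy value of a sum of games is the XOR of individual Grundy values.
take-away game: Grundy value = 16. Running XOR: 0 XOR 16 = 16
coin game: Grundy value = 58. Running XOR: 16 XOR 58 = 42
subtraction game: Grundy value = 7. Running XOR: 42 XOR 7 = 45
Kayles strip: Grundy value = 1. Running XOR: 45 XOR 1 = 44
The combined Grundy value is 44.

44


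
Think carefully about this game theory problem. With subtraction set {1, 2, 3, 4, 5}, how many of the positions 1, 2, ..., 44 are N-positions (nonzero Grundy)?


Subtraction set S = {1, 2, 3, 4, 5}, so G(n) = n mod 6.
G(n) = 0 when n is a multiple of 6.
Multiples of 6 in [1, 44]: 7
N-positions (nonzero Grundy) = 44 - 7 = 37

37


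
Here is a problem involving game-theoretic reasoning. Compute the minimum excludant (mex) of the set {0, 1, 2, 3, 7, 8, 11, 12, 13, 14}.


Set = {0, 1, 2, 3, 7, 8, 11, 12, 13, 14}
0 is in the set.
1 is in the set.
2 is in the set.
3 is in the set.
4 is NOT in the set. This is the mex.
mex = 4

4


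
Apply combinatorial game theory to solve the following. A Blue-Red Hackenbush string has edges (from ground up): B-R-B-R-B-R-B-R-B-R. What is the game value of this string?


Edges (from ground): B-R-B-R-B-R-B-R-B-R
By Berlekamp's sign-expansion rule, a Blue-Red Hackenbush stalk has the value of the surreal number whose sign sequence is the edge sequence with B -> + and R -> -.
Sign sequence: +-+-+-+-+-
Trace the sign expansion in the surreal number tree, starting from 0:
Edge 1: B (sign +) -> bounds (0, +inf), value = 1
Edge 2: R (sign -) -> bounds (0, 1), value = 1/2
Edge 3: B (sign +) -> bounds (1/2, 1), value = 3/4
Edge 4: R (sign -) -> bounds (1/2, 3/4), value = 5/8
Edge 5: B (sign +) -> bounds (5/8, 3/4), value = 11/16
Edge 6: R (sign -) -> bounds (5/8, 11/16), value = 21/32
Edge 7: B (sign +) -> bounds (21/32, 11/16), value = 43/64
Edge 8: R (sign -) -> bounds (21/32, 43/64), value = 85/128
Edge 9: B (sign +) -> bounds (85/128, 43/64), value = 171/256
Edge 10: R (sign -) -> bounds (85/128, 171/256), value = 341/512
Game value = 341/512

341/512


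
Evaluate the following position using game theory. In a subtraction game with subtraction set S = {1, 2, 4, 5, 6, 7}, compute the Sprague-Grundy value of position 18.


The subtraction set is S = {1, 2, 4, 5, 6, 7}.
G(k) = mex{ G(k - s) : s in S, s <= k }. We compute iteratively: G(0) = 0.
G(1) = mex({0}) = 1
G(2) = mex({0, 1}) = 2
G(3) = mex({1, 2}) = 0
G(4) = mex({0, 2}) = 1
G(5) = mex({0, 1}) = 2
G(6) = mex({0, 1, 2}) = 3
G(7) = mex({0, 1, 2, 3}) = 4
G(8) = mex({0, 1, 2, 3, 4}) = 5
G(9) = mex({0, 1, 2, 4, 5}) = 3
G(10) = mex({0, 1, 2, 3, 5}) = 4
G(11) = mex({1, 2, 3, 4}) = 0
G(12) = mex({0, 2, 3, 4, 5}) = 1
G(13) = mex({0, 1, 3, 4, 5}) = 2
G(14) = mex({1, 2, 3, 4, 5}) = 0
G(15) = mex({0, 2, 3, 4, 5}) = 1
G(16) = mex({0, 1, 3, 4}) = 2
G(17) = mex({0, 1, 2, 4}) = 3
Observe that G(11)..G(17) = 0, 1, 2, 0, 1, 2, 3 repeats G(0)..G(6) = 0, 1, 2, 0, 1, 2, 3.
For k >= max(S) = 7, G(k) is determined by the previous 7 values G(k-7)..G(k-1); a window of 7 consecutive values has recurred shifted by 11, so by induction G(k + 11) = G(k) for all k >= 0: the sequence is periodic from the start with period 11.
One period: G(0..10) = 0, 1, 2, 0, 1, 2, 3, 4, 5, 3, 4.
18 mod 11 = 7, so G(18) = G(7) = 4.

4


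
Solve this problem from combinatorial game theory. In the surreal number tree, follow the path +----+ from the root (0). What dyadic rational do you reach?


Sign expansion: +----+
Rule: track bounds (lo, hi), initially (-inf, +inf). On '+', the current value becomes lo and we move to the simplest number in (value, hi): value + 1 if hi = +inf, otherwise the midpoint (value + hi)/2. On '-', the current value becomes hi and we move to value - 1 if lo = -inf, otherwise the midpoint (lo + value)/2.
Start at 0.
Step 1: sign = +, move right. Bounds: (0, +inf). Value = 1
Step 2: sign = -, move left. Bounds: (0, 1). Value = 1/2
Step 3: sign = -, move left. Bounds: (0, 1/2). Value = 1/4
Step 4: sign = -, move left. Bounds: (0, 1/4). Value = 1/8
Step 5: sign = -, move left. Bounds: (0, 1/8). Value = 1/16
Step 6: sign = +, move right. Bounds: (1/16, 1/8). Value = 3/32
The surreal number with sign expansion +----+ is 3/32.

3/32


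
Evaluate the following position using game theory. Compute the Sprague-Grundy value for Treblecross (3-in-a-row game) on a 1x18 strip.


Treblecross: place X on empty cells; 3-in-a-row wins.
Playing within two cells of an existing X lets the opponent win at once, so sensible play treats the cells i-2..i+2 around each X as dead. The player left with no safe cell loses, so this is a normal-play take-away game on strips of safe cells.
Placing X at cell i (0-indexed) of a strip of k safe cells leaves independent strips of sizes max(0, i-2) and max(0, k-i-3). Hence G(k) = mex{ G(max(0,i-2)) XOR G(max(0,k-i-3)) : 0 <= i < k }, with G(0) = 0.
G(1): splits (0,0):0^0=0 -> mex({0}) = 1
G(2): splits (0,0):0^0=0 -> mex({0}) = 1
G(3): splits (0,0):0^0=0 -> mex({0}) = 1
G(4): splits (0,1):0^1=1 (0,0):0^0=0 -> mex({0, 1}) = 2
G(5): splits (0,2):0^1=1 (0,1):0^1=1 (0,0):0^0=0 -> mex({0, 1}) = 2
G(6) = mex({1}) = 0
G(7) = mex({0, 1, 2}) = 3
G(8) = mex({0, 1, 2}) = 3
G(9) = mex({0, 2}) = 1
G(10) = mex({0, 2, 3}) = 1
G(11) = mex({0, 3}) = 1
G(12) = mex({1, 3}) = 0
G(13) = mex({0, 1, 2, 3}) = 4
G(14) = mex({0, 1, 2}) = 3
G(15) = mex({0, 1, 2}) = 3
G(16) = mex({0, 1, 2, 4}) = 3
G(17) = mex({0, 1, 3, 4}) = 2
G(18) = mex({0, 1, 3, 4}) = 2
Therefore G(18) = 2.

2


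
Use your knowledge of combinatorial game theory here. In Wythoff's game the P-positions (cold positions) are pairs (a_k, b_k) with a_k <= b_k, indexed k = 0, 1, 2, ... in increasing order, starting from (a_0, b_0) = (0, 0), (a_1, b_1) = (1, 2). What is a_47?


By Wythoff's theorem, a_k = floor(k * phi) and b_k = floor(k * phi^2) = a_k + k, where phi = (1 + sqrt(5))/2 is the golden ratio.
phi = (1 + sqrt(5))/2 = 1.618034
k = 47
k * phi = 47 * 1.618034 = 76.047597
a_47 = floor(k * phi) = 76

76


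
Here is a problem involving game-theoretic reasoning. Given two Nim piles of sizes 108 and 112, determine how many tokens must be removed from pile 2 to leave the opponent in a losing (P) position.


Piles: 108 and 112
Current XOR: 108 XOR 112 = 28 (non-zero, so this is an N-position).
To make the XOR zero, we need to find a move that balances the piles.
For pile 2 (size 112): target = 112 XOR 28 = 108
We reduce pile 2 from 112 to 108.
Tokens removed: 112 - 108 = 4
Verification: 108 XOR 108 = 0

4


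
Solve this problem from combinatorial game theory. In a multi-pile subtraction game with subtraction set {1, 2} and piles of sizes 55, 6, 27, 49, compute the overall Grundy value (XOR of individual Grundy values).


Subtraction set: {1, 2}
For this subtraction set, G(n) = n mod 3 (period = max + 1 = 3).
Pile 1 (size 55): G(55) = 55 mod 3 = 1
Pile 2 (size 6): G(6) = 6 mod 3 = 0
Pile 3 (size 27): G(27) = 27 mod 3 = 0
Pile 4 (size 49): G(49) = 49 mod 3 = 1
Total Grundy value = XOR of all: 1 XOR 0 XOR 0 XOR 1 = 0

0


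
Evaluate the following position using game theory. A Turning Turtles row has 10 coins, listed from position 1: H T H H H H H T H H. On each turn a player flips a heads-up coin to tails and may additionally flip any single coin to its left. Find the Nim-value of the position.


Coins: H T H H H H H T H H
Key fact: a single head at position k behaves exactly like a Nim heap of size k (turning it to T and optionally flipping a coin at j < k corresponds to moving the heap from k to j, or to 0), and heads combine as a disjunctive sum (two heads at the same place would cancel, matching j XOR j = 0). So the Nim-value is the XOR of the 1-indexed positions of the heads.
Face-up positions (1-indexed): [1, 3, 4, 5, 6, 7, 9, 10]
XOR 0 with 1: 0 XOR 1 = 1
XOR 1 with 3: 1 XOR 3 = 2
XOR 2 with 4: 2 XOR 4 = 6
XOR 6 with 5: 6 XOR 5 = 3
XOR 3 with 6: 3 XOR 6 = 5
XOR 5 with 7: 5 XOR 7 = 2
XOR 2 with 9: 2 XOR 9 = 11
XOR 11 with 10: 11 XOR 10 = 1
Nim-value = 1

1


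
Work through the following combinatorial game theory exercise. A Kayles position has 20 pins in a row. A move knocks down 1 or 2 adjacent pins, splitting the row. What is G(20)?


Kayles: a move removes 1 or 2 adjacent pins from a contiguous row.
Removing pins from a row of k leaves two independent rows (a, b) with a + b = k - 1 (one pin) or a + b = k - 2 (two pins); an end removal gives a = 0.
By Sprague-Grundy, G(k) = mex{ G(a) XOR G(b) } over all these splits. G(0) = 0.
G(1): splits (0,0):0^0=0 -> mex({0}) = 1
G(2): splits (0,1):0^1=1 (0,0):0^0=0 -> mex({0, 1}) = 2
G(3): splits (0,2):0^2=2 (1,1):1^1=0 (0,1):0^1=1 -> mex({0, 1, 2}) = 3
G(4): splits (0,3):0^3=3 (1,2):1^2=3 (0,2):0^2=2 (1,1):1^1=0 -> mex({0, 2, 3}) = 1
G(5): splits (0,4):0^1=1 (1,3):1^3=2 (2,2):2^2=0 (0,3):0^3=3 (1,2):1^2=3 -> mex({0, 1, 2, 3}) = 4
G(6) = mex({0, 1, 2, 4}) = 3
G(7) = mex({0, 1, 3, 4, 5}) = 2
G(8) = mex({0, 2, 3, 5, 6}) = 1
G(9) = mex({0, 1, 2, 3, 6, 7}) = 4
G(10) = mex({0, 1, 3, 4, 5, 7}) = 2
G(11) = mex({0, 1, 2, 3, 4, 5}) = 6
G(12) = mex({0, 1, 2, 3, 5, 6, 7}) = 4
G(13) = mex({0, 2, 3, 4, 6, 7}) = 1
G(14) = mex({0, 1, 4, 5, 6, 7}) = 2
G(15) = mex({0, 1, 2, 3, 4, 5, 6}) = 7
G(16) = mex({0, 2, 3, 5, 6, 7}) = 1
G(17) = mex({0, 1, 2, 3, 5, 6, 7}) = 4
G(18) = mex({0, 1, 2, 4, 5, 6}) = 3
G(19) = mex({0, 1, 3, 4, 5, 7}) = 2
G(20) = mex({0, 2, 3, 4, 5, 6, 7}) = 1
Therefore G(20) = 1.

1


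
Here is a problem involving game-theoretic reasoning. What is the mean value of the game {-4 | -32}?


Game = {-4 | -32}, a switch {a | b} with numbers a > b.
Its thermograph has left wall a - t and right wall b + t, which meet at t = (a - b)/2, where both equal (a + b)/2. So the mast (mean value) is at (a + b)/2.
Mean = (-4 + (-32))/2 = -36/2 = -18

-18


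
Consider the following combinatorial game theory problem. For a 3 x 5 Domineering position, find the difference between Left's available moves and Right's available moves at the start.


Board is 3 x 5 (rows x cols).
Left (vertical) placements: (rows-1) * cols = 2 * 5 = 10
Right (horizontal) placements: rows * (cols-1) = 3 * 4 = 12
Advantage = Left - Right = 10 - 12 = -2

-2


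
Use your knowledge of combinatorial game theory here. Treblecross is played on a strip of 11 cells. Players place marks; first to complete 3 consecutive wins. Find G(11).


Treblecross: place X on empty cells; 3-in-a-row wins.
Playing within two cells of an existing X lets the opponent win at once, so sensible play treats the cells i-2..i+2 around each X as dead. The player left with no safe cell loses, so this is a normal-play take-away game on strips of safe cells.
Placing X at cell i (0-indexed) of a strip of k safe cells leaves independent strips of sizes max(0, i-2) and max(0, k-i-3). Hence G(k) = mex{ G(max(0,i-2)) XOR G(max(0,k-i-3)) : 0 <= i < k }, with G(0) = 0.
G(1): splits (0,0):0^0=0 -> mex({0}) = 1
G(2): splits (0,0):0^0=0 -> mex({0}) = 1
G(3): splits (0,0):0^0=0 -> mex({0}) = 1
G(4): splits (0,1):0^1=1 (0,0):0^0=0 -> mex({0, 1}) = 2
G(5): splits (0,2):0^1=1 (0,1):0^1=1 (0,0):0^0=0 -> mex({0, 1}) = 2
G(6) = mex({1}) = 0
G(7) = mex({0, 1, 2}) = 3
G(8) = mex({0, 1, 2}) = 3
G(9) = mex({0, 2}) = 1
G(10) = mex({0, 2, 3}) = 1
G(11) = mex({0, 3}) = 1
Therefore G(11) = 1.

1


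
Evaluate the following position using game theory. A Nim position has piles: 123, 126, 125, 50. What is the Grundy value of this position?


We need the XOR (exclusive or) of all pile sizes.
After XOR-ing pile 1 (size 123): 0 XOR 123 = 123
After XOR-ing pile 2 (size 126): 123 XOR 126 = 5
After XOR-ing pile 3 (size 125): 5 XOR 125 = 120
After XOR-ing pile 4 (size 50): 120 XOR 50 = 74
The Nim-value of this position is 74.

74


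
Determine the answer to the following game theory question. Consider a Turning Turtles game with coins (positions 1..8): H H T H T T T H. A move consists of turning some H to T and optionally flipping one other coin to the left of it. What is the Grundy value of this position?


Coins: H H T H T T T H
Key fact: a single head at position k behaves exactly like a Nim heap of size k (turning it to T and optionally flipping a coin at j < k corresponds to moving the heap from k to j, or to 0), and heads combine as a disjunctive sum (two heads at the same place would cancel, matching j XOR j = 0). So the Nim-value is the XOR of the 1-indexed positions of the heads.
Face-up positions (1-indexed): [1, 2, 4, 8]
XOR 0 with 1: 0 XOR 1 = 1
XOR 1 with 2: 1 XOR 2 = 3
XOR 3 with 4: 3 XOR 4 = 7
XOR 7 with 8: 7 XOR 8 = 15
Nim-value = 15

15


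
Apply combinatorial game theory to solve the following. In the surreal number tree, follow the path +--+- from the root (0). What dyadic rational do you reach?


Sign expansion: +--+-
Rule: track bounds (lo, hi), initially (-inf, +inf). On '+', the current value becomes lo and we move to the simplest number in (value, hi): value + 1 if hi = +inf, otherwise the midpoint (value + hi)/2. On '-', the current value becomes hi and we move to value - 1 if lo = -inf, otherwise the midpoint (lo + value)/2.
Start at 0.
Step 1: sign = +, move right. Bounds: (0, +inf). Value = 1
Step 2: sign = -, move left. Bounds: (0, 1). Value = 1/2
Step 3: sign = -, move left. Bounds: (0, 1/2). Value = 1/4
Step 4: sign = +, move right. Bounds: (1/4, 1/2). Value = 3/8
Step 5: sign = -, move left. Bounds: (1/4, 3/8). Value = 5/16
The surreal number with sign expansion +--+- is 5/16.

5/16


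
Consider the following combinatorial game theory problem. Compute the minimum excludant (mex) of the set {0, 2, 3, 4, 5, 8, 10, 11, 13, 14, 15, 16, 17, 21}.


Set = {0, 2, 3, 4, 5, 8, 10, 11, 13, 14, 15, 16, 17, 21}
0 is in the set.
1 is NOT in the set. This is the mex.
mex = 1

1


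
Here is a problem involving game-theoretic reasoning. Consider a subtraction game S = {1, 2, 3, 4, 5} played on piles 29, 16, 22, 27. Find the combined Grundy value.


Subtraction set: {1, 2, 3, 4, 5}
For this subtraction set, G(n) = n mod 6 (period = max + 1 = 6).
Pile 1 (size 29): G(29) = 29 mod 6 = 5
Pile 2 (size 16): G(16) = 16 mod 6 = 4
Pile 3 (size 22): G(22) = 22 mod 6 = 4
Pile 4 (size 27): G(27) = 27 mod 6 = 3
Total Grundy value = XOR of all: 5 XOR 4 XOR 4 XOR 3 = 6

6


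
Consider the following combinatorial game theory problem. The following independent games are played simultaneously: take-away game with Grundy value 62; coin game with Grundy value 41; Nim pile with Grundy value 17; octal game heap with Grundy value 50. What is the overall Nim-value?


By the Sprague-Grundy theorem, the Grundy value of a sum of games is the XOR of individual Grundy values.
take-away game: Grundy value = 62. Running XOR: 0 XOR 62 = 62
coin game: Grundy value = 41. Running XOR: 62 XOR 41 = 23
Nim pile: Grundy value = 17. Running XOR: 23 XOR 17 = 6
octal game heap: Grundy value = 50. Running XOR: 6 XOR 50 = 52
The combined Grundy value is 52.

52


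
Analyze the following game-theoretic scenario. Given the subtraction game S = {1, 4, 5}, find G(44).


The subtraction set is S = {1, 4, 5}.
G(k) = mex{ G(k - s) : s in S, s <= k }. We compute iteratively: G(0) = 0.
G(1) = mex({0}) = 1
G(2) = mex({1}) = 0
G(3) = mex({0}) = 1
G(4) = mex({0, 1}) = 2
G(5) = mex({0, 1, 2}) = 3
G(6) = mex({0, 1, 3}) = 2
G(7) = mex({0, 1, 2}) = 3
G(8) = mex({1, 2, 3}) = 0
G(9) = mex({0, 2, 3}) = 1
G(10) = mex({1, 2, 3}) = 0
G(11) = mex({0, 2, 3}) = 1
G(12) = mex({0, 1, 3}) = 2
Observe that G(8)..G(12) = 0, 1, 0, 1, 2 repeats G(0)..G(4) = 0, 1, 0, 1, 2.
For k >= max(S) = 5, G(k) is determined by the previous 5 values G(k-5)..G(k-1); a window of 5 consecutive values has recurred shifted by 8, so by induction G(k + 8) = G(k) for all k >= 0: the sequence is periodic from the start with period 8.
One period: G(0..7) = 0, 1, 0, 1, 2, 3, 2, 3.
44 mod 8 = 4, so G(44) = G(4) = 2.

2


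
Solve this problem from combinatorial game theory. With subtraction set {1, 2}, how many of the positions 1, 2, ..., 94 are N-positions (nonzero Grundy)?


Subtraction set S = {1, 2}, so G(n) = n mod 3.
G(n) = 0 when n is a multiple of 3.
Multiples of 3 in [1, 94]: 31
N-positions (nonzero Grundy) = 94 - 31 = 63

63


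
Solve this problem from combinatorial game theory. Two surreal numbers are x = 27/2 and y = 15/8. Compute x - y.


x = 27/2, y = 15/8
Converting to common denominator: 8
x = 108/8, y = 15/8
x - y = 27/2 - 15/8 = 93/8

93/8


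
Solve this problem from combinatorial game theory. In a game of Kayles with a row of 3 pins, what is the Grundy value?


Kayles: a move removes 1 or 2 adjacent pins from a contiguous row.
Removing pins from a row of k leaves two independent rows (a, b) with a + b = k - 1 (one pin) or a + b = k - 2 (two pins); an end removal gives a = 0.
By Sprague-Grundy, G(k) = mex{ G(a) XOR G(b) } over all these splits. G(0) = 0.
G(1): splits (0,0):0^0=0 -> mex({0}) = 1
G(2): splits (0,1):0^1=1 (0,0):0^0=0 -> mex({0, 1}) = 2
G(3): splits (0,2):0^2=2 (1,1):1^1=0 (0,1):0^1=1 -> mex({0, 1, 2}) = 3
Therefore G(3) = 3.

3


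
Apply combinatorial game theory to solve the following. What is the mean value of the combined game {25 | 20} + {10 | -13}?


G1 = {25 | 20}, G2 = {10 | -13}
Each is a switch {a | b} with numbers a > b; its mean value is (a + b)/2, and mean value is additive over game sums: m(G1 + G2) = m(G1) + m(G2).
Mean of G1 = (25 + (20))/2 = 45/2 = 45/2
Mean of G2 = (10 + (-13))/2 = -3/2 = -3/2
Mean of G1 + G2 = 45/2 + -3/2 = 21

21


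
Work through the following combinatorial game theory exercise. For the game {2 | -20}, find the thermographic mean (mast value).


Game = {2 | -20}, a switch {a | b} with numbers a > b.
Its thermograph has left wall a - t and right wall b + t, which meet at t = (a - b)/2, where both equal (a + b)/2. So the mast (mean value) is at (a + b)/2.
Mean = (2 + (-20))/2 = -18/2 = -9

-9


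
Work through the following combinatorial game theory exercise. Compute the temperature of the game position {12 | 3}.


The game is {12 | 3}, a switch {a | b} with numbers a > b.
Cooling {a | b} by t gives {a - t | b + t}, which stops being hot when a - t = b + t, i.e. at t = (a - b)/2. So the temperature of a switch is (a - b)/2.
Temperature = (Left option - Right option) / 2
= (12 - (3)) / 2
= 9 / 2
= 9/2

9/2
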